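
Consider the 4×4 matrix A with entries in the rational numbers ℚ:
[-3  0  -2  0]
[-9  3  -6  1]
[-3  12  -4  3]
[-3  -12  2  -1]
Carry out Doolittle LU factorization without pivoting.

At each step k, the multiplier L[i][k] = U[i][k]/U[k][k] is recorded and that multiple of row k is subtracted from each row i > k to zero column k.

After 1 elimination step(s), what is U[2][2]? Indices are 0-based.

U[2][2] = -2

Step 1: pivot at (0,0) is -3.
  row1 ← row1 − (3)·row0  ⇒  L[1][0]=3, U row1=(0, 3, 0, 1)
  row2 ← row2 − (1)·row0  ⇒  L[2][0]=1, U row2=(0, 12, -2, 3)
  row3 ← row3 − (1)·row0  ⇒  L[3][0]=1, U row3=(0, -12, 4, -1)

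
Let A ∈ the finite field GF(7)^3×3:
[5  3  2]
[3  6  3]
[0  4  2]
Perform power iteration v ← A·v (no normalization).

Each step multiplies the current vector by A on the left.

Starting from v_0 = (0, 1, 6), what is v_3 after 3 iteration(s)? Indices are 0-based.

v_0 = (0, 1, 6).
v_1 = A·v_0 = (1, 3, 2).
v_2 = A·v_1 = (4, 6, 2).
v_3 = A·v_2 = (0, 5, 0).

v_3 = (0, 5, 0)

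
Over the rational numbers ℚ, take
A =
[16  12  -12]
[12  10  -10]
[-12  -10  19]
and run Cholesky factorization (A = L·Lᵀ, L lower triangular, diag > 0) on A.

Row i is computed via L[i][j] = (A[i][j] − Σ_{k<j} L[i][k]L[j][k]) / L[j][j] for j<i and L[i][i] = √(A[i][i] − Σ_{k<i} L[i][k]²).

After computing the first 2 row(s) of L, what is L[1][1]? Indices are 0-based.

Step 1: L[0][0] = √(16) = 4.
  L[1][0] = (12) / L[0][0] = 3.
Step 2: L[1][1] = √(1) = 1.

L[1][1] = 1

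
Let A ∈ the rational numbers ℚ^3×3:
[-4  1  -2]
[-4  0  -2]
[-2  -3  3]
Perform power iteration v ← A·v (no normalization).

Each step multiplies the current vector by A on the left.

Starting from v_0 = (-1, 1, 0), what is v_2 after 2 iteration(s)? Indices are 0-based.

v_2 = (-14, -18, -25)

v_0 = (-1, 1, 0).
v_1 = A·v_0 = (5, 4, -1).
v_2 = A·v_1 = (-14, -18, -25).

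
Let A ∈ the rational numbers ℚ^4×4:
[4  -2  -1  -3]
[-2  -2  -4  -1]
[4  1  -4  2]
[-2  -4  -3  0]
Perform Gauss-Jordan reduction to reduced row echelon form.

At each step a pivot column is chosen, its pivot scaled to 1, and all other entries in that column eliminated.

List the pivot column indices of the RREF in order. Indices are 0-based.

pivot(0,0)=4: scale R0 → (1, -1/2, -1/4, -3/4)
  clear (1,0): R1 −= (-2)R0 → (0, -3, -9/2, -5/2)
  clear (2,0): R2 −= (4)R0 → (0, 3, -3, 5)
  clear (3,0): R3 −= (-2)R0 → (0, -5, -7/2, -3/2)
pivot(1,1)=-3: scale R1 → (0, 1, 3/2, 5/6)
  clear (0,1): R0 −= (-1/2)R1 → (1, 0, 1/2, -1/3)
  clear (2,1): R2 −= (3)R1 → (0, 0, -15/2, 5/2)
  clear (3,1): R3 −= (-5)R1 → (0, 0, 4, 8/3)
pivot(2,2)=-15/2: scale R2 → (0, 0, 1, -1/3)
  clear (0,2): R0 −= (1/2)R2 → (1, 0, 0, -1/6)
  clear (1,2): R1 −= (3/2)R2 → (0, 1, 0, 4/3)
  clear (3,2): R3 −= (4)R2 → (0, 0, 0, 4)
pivot(3,3)=4: scale R3 → (0, 0, 0, 1)
  clear (0,3): R0 −= (-1/6)R3 → (1, 0, 0, 0)
  clear (1,3): R1 −= (4/3)R3 → (0, 1, 0, 0)
  clear (2,3): R2 −= (-1/3)R3 → (0, 0, 1, 0)

pivot columns: 0, 1, 2, 3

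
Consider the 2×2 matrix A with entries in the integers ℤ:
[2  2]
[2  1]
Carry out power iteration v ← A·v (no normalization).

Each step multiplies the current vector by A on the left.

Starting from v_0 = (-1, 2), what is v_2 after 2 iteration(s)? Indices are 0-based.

v_0 = (-1, 2).
v_1 = A·v_0 = (2, 0).
v_2 = A·v_1 = (4, 4).

v_2 = (4, 4)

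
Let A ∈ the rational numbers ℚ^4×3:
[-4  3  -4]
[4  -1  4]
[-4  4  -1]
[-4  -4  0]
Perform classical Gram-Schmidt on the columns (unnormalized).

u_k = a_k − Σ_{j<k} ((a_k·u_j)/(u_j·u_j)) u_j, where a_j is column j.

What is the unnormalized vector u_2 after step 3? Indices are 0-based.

u_2 = (-89/76, 7/4, 161/76, 61/76)

Step 1: u_0 = a_0 = (-4, 4, -4, -4).
Step 2: u_1 = a_1 − (-1/4)·u_0 = (2, 0, 3, -5).
Step 3: u_2 = a_2 − (9/16)·u_0 − (-11/38)·u_1 = (-89/76, 7/4, 161/76, 61/76).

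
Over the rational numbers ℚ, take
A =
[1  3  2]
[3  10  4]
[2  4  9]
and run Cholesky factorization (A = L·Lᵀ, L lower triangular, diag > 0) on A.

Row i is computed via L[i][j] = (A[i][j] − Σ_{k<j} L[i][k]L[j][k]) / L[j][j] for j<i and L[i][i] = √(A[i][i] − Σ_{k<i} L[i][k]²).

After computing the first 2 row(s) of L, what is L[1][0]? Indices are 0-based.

Step 1: L[0][0] = √(1) = 1.
  L[1][0] = (3) / L[0][0] = 3.
Step 2: L[1][1] = √(1) = 1.

L[1][0] = 3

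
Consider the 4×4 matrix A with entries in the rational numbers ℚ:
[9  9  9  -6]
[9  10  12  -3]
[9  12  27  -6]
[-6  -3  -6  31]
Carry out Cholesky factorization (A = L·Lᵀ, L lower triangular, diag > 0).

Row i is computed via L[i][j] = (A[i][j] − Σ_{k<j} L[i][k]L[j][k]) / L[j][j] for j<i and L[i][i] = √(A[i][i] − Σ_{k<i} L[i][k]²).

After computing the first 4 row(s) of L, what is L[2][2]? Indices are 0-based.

Step 1: L[0][0] = √(9) = 3.
  L[1][0] = (9) / L[0][0] = 3.
Step 2: L[1][1] = √(1) = 1.
  L[2][0] = (9) / L[0][0] = 3.
  L[2][1] = (3) / L[1][1] = 3.
Step 3: L[2][2] = √(9) = 3.
  L[3][0] = (-6) / L[0][0] = -2.
  L[3][1] = (3) / L[1][1] = 3.
  L[3][2] = (-9) / L[2][2] = -3.
Step 4: L[3][3] = √(9) = 3.

L[2][2] = 3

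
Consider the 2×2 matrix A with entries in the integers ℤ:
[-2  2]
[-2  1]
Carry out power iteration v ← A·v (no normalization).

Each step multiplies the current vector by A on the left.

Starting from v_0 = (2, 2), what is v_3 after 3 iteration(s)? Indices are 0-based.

v_0 = (2, 2).
v_1 = A·v_0 = (0, -2).
v_2 = A·v_1 = (-4, -2).
v_3 = A·v_2 = (4, 6).

v_3 = (4, 6)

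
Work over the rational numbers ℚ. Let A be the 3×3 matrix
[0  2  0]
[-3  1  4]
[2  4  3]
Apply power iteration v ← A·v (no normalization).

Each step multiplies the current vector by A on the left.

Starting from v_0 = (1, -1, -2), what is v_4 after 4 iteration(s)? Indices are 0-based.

v_0 = (1, -1, -2).
v_1 = A·v_0 = (-2, -12, -8).
v_2 = A·v_1 = (-24, -38, -76).
v_3 = A·v_2 = (-76, -270, -428).
v_4 = A·v_3 = (-540, -1754, -2516).

v_4 = (-540, -1754, -2516)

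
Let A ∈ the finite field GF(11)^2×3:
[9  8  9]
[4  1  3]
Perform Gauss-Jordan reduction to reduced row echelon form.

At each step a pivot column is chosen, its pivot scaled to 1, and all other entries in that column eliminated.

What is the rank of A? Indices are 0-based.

[1] R0 /= 9  ⇒  (1, 7, 1)
     R1 -= 4·R0  ⇒  (0, 6, 10)
[2] R1 /= 6  ⇒  (0, 1, 9)
     R0 -= 7·R1  ⇒  (1, 0, 4)

rank = 2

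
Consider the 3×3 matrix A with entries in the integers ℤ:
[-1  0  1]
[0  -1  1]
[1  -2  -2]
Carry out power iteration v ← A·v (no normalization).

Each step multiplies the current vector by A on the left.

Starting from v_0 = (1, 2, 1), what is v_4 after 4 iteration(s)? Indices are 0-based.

v_0 = (1, 2, 1).
v_1 = A·v_0 = (0, -1, -5).
v_2 = A·v_1 = (-5, -4, 12).
v_3 = A·v_2 = (17, 16, -21).
v_4 = A·v_3 = (-38, -37, 27).

v_4 = (-38, -37, 27)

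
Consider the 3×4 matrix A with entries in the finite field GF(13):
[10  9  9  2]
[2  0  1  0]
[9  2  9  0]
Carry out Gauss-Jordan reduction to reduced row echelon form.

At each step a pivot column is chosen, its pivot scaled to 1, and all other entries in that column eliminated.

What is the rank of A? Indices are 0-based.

rank = 3

[1] R0 /= 10  ⇒  (1, 10, 10, 8)
     R1 -= 2·R0  ⇒  (0, 6, 7, 10)
     R2 -= 9·R0  ⇒  (0, 3, 10, 6)
[2] R1 /= 6  ⇒  (0, 1, 12, 6)
     R0 -= 10·R1  ⇒  (1, 0, 7, 0)
     R2 -= 3·R1  ⇒  (0, 0, 0, 1)
column 2 empty below row 2
[3] R2 /= 1  ⇒  (0, 0, 0, 1)
     R1 -= 6·R2  ⇒  (0, 1, 12, 0)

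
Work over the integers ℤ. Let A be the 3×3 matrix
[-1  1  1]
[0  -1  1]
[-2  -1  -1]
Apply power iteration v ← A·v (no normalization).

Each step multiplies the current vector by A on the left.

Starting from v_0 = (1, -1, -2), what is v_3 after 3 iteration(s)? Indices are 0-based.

v_0 = (1, -1, -2).
v_1 = A·v_0 = (-4, -1, 1).
v_2 = A·v_1 = (4, 2, 8).
v_3 = A·v_2 = (6, 6, -18).

v_3 = (6, 6, -18)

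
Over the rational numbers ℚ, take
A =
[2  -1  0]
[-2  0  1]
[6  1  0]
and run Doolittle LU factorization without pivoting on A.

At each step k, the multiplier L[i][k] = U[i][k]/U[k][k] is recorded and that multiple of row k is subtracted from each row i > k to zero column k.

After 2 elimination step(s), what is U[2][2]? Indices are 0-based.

U[2][2] = 4

k=0: U[0][0]=2
  eliminate (1,0): mult=-1, new row 1: (0, -1, 1); set L[1][0]=-1
  eliminate (2,0): mult=3, new row 2: (0, 4, 0); set L[2][0]=3
k=1: U[1][1]=-1
  eliminate (2,1): mult=-4, new row 2: (0, 0, 4); set L[2][1]=-4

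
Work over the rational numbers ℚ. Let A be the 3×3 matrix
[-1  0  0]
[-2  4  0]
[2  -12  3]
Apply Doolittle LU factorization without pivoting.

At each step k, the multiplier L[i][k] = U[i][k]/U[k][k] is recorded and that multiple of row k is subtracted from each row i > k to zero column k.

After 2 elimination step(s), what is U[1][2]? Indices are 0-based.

Step 1: pivot at (0,0) is -1.
  row1 ← row1 − (2)·row0  ⇒  L[1][0]=2, U row1=(0, 4, 0)
  row2 ← row2 − (-2)·row0  ⇒  L[2][0]=-2, U row2=(0, -12, 3)
Step 2: pivot at (1,1) is 4.
  row2 ← row2 − (-3)·row1  ⇒  L[2][1]=-3, U row2=(0, 0, 3)

U[1][2] = 0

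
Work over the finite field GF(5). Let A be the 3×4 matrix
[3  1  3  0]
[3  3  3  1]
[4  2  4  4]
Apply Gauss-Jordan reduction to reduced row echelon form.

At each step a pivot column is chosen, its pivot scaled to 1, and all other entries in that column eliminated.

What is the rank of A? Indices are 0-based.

pivot(0,0)=3: scale R0 → (1, 2, 1, 0)
  clear (1,0): R1 −= (3)R0 → (0, 2, 0, 1)
  clear (2,0): R2 −= (4)R0 → (0, 4, 0, 4)
pivot(1,1)=2: scale R1 → (0, 1, 0, 3)
  clear (0,1): R0 −= (2)R1 → (1, 0, 1, 4)
  clear (2,1): R2 −= (4)R1 → (0, 0, 0, 2)
col 2: no nonzero at/below row 2; advance.
pivot(2,3)=2: scale R2 → (0, 0, 0, 1)
  clear (0,3): R0 −= (4)R2 → (1, 0, 1, 0)
  clear (1,3): R1 −= (3)R2 → (0, 1, 0, 0)

rank = 3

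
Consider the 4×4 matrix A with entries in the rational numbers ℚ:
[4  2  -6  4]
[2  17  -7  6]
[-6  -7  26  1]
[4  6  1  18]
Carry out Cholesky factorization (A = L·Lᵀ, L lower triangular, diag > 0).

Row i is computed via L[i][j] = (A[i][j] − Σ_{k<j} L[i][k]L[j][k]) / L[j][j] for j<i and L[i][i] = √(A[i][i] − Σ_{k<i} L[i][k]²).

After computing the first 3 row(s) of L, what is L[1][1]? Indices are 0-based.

Step 1: L[0][0] = √(4) = 2.
  L[1][0] = (2) / L[0][0] = 1.
Step 2: L[1][1] = √(16) = 4.
  L[2][0] = (-6) / L[0][0] = -3.
  L[2][1] = (-4) / L[1][1] = -1.
Step 3: L[2][2] = √(16) = 4.

L[1][1] = 4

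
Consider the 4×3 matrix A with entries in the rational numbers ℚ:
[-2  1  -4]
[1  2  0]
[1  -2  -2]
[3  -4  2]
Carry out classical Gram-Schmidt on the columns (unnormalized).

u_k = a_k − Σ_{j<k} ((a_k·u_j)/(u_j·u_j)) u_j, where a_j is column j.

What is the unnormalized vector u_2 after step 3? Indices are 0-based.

Step 1: u_0 = a_0 = (-2, 1, 1, 3).
Step 2: u_1 = a_1 − (-14/15)·u_0 = (-13/15, 44/15, -16/15, -6/5).
Step 3: u_2 = a_2 − (4/5)·u_0 − (48/179)·u_1 = (-388/179, -284/179, -450/179, -14/179).

u_2 = (-388/179, -284/179, -450/179, -14/179)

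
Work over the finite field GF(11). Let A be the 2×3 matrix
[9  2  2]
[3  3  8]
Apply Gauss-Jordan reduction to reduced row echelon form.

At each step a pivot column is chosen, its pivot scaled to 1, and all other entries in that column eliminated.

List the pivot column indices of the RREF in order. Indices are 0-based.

pivot columns: 0, 1

[1] R0 /= 9  ⇒  (1, 10, 10)
     R1 -= 3·R0  ⇒  (0, 6, 0)
[2] R1 /= 6  ⇒  (0, 1, 0)
     R0 -= 10·R1  ⇒  (1, 0, 10)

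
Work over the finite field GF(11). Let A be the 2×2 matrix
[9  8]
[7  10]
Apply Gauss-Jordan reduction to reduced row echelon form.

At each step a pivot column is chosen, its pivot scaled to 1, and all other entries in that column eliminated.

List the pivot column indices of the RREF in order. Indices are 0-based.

pivot columns: 0, 1

step 1: normalize row 0 (÷9) = (1, 7)
  row 1: subtract 7×row0 = (0, 5)
step 2: normalize row 1 (÷5) = (0, 1)
  row 0: subtract 7×row1 = (1, 0)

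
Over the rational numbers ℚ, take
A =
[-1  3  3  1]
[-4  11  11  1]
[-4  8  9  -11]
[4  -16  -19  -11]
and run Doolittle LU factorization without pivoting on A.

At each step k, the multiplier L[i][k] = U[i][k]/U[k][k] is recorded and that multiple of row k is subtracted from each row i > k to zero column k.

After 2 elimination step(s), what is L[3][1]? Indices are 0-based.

[col 0] pivot -1
  R1 -= 4*R0 → (0, -1, -1, -3)  (L[1][0] := 4)
  R2 -= 4*R0 → (0, -4, -3, -15)  (L[2][0] := 4)
  R3 -= -4*R0 → (0, -4, -7, -7)  (L[3][0] := -4)
[col 1] pivot -1
  R2 -= 4*R1 → (0, 0, 1, -3)  (L[2][1] := 4)
  R3 -= 4*R1 → (0, 0, -3, 5)  (L[3][1] := 4)

L[3][1] = 4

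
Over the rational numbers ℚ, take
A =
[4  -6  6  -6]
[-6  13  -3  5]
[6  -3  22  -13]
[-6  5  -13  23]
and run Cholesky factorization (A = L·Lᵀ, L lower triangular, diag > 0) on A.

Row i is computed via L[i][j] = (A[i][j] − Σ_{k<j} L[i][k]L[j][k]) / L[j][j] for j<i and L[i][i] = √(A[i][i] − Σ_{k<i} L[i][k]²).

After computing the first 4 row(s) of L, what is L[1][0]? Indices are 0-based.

Step 1: L[0][0] = √(4) = 2.
  L[1][0] = (-6) / L[0][0] = -3.
Step 2: L[1][1] = √(4) = 2.
  L[2][0] = (6) / L[0][0] = 3.
  L[2][1] = (6) / L[1][1] = 3.
Step 3: L[2][2] = √(4) = 2.
  L[3][0] = (-6) / L[0][0] = -3.
  L[3][1] = (-4) / L[1][1] = -2.
  L[3][2] = (2) / L[2][2] = 1.
Step 4: L[3][3] = √(9) = 3.

L[1][0] = -3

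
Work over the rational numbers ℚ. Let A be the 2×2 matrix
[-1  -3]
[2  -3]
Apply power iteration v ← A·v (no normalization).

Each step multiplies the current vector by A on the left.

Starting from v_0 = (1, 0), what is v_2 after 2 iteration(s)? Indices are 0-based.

v_2 = (-5, -8)

v_0 = (1, 0).
v_1 = A·v_0 = (-1, 2).
v_2 = A·v_1 = (-5, -8).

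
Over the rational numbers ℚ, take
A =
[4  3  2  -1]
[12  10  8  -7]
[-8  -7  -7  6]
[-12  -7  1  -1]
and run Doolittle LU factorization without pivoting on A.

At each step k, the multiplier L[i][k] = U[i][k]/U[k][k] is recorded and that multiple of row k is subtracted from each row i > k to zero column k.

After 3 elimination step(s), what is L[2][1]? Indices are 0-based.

[col 0] pivot 4
  R1 -= 3*R0 → (0, 1, 2, -4)  (L[1][0] := 3)
  R2 -= -2*R0 → (0, -1, -3, 4)  (L[2][0] := -2)
  R3 -= -3*R0 → (0, 2, 7, -4)  (L[3][0] := -3)
[col 1] pivot 1
  R2 -= -1*R1 → (0, 0, -1, 0)  (L[2][1] := -1)
  R3 -= 2*R1 → (0, 0, 3, 4)  (L[3][1] := 2)
[col 2] pivot -1
  R3 -= -3*R2 → (0, 0, 0, 4)  (L[3][2] := -3)

L[2][1] = -1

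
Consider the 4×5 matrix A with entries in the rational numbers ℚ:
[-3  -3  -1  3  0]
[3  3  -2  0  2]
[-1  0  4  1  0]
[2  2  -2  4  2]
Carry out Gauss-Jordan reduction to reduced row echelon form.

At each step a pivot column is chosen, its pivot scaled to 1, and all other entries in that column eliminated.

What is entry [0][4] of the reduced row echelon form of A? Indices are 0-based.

M[0][4] = -7/3

step 1: normalize row 0 (÷-3) = (1, 1, 1/3, -1, 0)
  row 1: subtract 3×row0 = (0, 0, -3, 3, 2)
  row 2: subtract -1×row0 = (0, 1, 13/3, 0, 0)
  row 3: subtract 2×row0 = (0, 0, -8/3, 6, 2)
step 2: exchange rows 1,2
step 2: normalize row 1 (÷1) = (0, 1, 13/3, 0, 0)
  row 0: subtract 1×row1 = (1, 0, -4, -1, 0)
step 3: normalize row 2 (÷-3) = (0, 0, 1, -1, -2/3)
  row 0: subtract -4×row2 = (1, 0, 0, -5, -8/3)
  row 1: subtract 13/3×row2 = (0, 1, 0, 13/3, 26/9)
  row 3: subtract -8/3×row2 = (0, 0, 0, 10/3, 2/9)
step 4: normalize row 3 (÷10/3) = (0, 0, 0, 1, 1/15)
  row 0: subtract -5×row3 = (1, 0, 0, 0, -7/3)
  row 1: subtract 13/3×row3 = (0, 1, 0, 0, 13/5)
  row 2: subtract -1×row3 = (0, 0, 1, 0, -3/5)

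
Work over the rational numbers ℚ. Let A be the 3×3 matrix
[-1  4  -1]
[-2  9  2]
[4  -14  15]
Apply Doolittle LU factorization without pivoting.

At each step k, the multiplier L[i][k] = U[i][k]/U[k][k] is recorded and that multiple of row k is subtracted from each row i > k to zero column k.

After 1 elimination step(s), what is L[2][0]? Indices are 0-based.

[col 0] pivot -1
  R1 -= 2*R0 → (0, 1, 4)  (L[1][0] := 2)
  R2 -= -4*R0 → (0, 2, 11)  (L[2][0] := -4)

L[2][0] = -4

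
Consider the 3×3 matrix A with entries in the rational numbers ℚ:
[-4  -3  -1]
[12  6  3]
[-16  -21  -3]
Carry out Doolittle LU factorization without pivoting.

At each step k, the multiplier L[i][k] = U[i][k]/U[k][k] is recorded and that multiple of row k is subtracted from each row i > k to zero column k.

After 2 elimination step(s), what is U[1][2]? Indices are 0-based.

U[1][2] = 0

[col 0] pivot -4
  R1 -= -3*R0 → (0, -3, 0)  (L[1][0] := -3)
  R2 -= 4*R0 → (0, -9, 1)  (L[2][0] := 4)
[col 1] pivot -3
  R2 -= 3*R1 → (0, 0, 1)  (L[2][1] := 3)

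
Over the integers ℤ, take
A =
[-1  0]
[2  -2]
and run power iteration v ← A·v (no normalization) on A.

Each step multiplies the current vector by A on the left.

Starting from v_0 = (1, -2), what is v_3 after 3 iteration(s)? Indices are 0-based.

v_0 = (1, -2).
v_1 = A·v_0 = (-1, 6).
v_2 = A·v_1 = (1, -14).
v_3 = A·v_2 = (-1, 30).

v_3 = (-1, 30)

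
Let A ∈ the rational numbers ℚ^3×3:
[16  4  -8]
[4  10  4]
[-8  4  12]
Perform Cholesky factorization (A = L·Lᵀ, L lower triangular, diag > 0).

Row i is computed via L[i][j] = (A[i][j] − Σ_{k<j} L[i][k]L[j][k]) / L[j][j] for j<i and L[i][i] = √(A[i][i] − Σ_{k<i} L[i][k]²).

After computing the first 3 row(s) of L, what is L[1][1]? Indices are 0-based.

L[1][1] = 3

Step 1: L[0][0] = √(16) = 4.
  L[1][0] = (4) / L[0][0] = 1.
Step 2: L[1][1] = √(9) = 3.
  L[2][0] = (-8) / L[0][0] = -2.
  L[2][1] = (6) / L[1][1] = 2.
Step 3: L[2][2] = √(4) = 2.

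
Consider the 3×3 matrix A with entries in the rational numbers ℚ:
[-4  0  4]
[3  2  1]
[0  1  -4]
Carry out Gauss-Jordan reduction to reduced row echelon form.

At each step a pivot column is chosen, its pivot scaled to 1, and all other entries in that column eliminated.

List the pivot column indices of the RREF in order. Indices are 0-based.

pivot columns: 0, 1, 2

[1] R0 /= -4  ⇒  (1, 0, -1)
     R1 -= 3·R0  ⇒  (0, 2, 4)
[2] R1 /= 2  ⇒  (0, 1, 2)
     R2 -= 1·R1  ⇒  (0, 0, -6)
[3] R2 /= -6  ⇒  (0, 0, 1)
     R0 -= -1·R2  ⇒  (1, 0, 0)
     R1 -= 2·R2  ⇒  (0, 1, 0)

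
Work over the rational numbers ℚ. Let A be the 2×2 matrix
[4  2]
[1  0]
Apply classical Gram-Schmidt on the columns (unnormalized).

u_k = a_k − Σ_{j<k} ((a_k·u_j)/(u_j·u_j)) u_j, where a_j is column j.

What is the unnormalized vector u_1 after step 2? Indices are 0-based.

u_1 = (2/17, -8/17)

Step 1: u_0 = a_0 = (4, 1).
Step 2: u_1 = a_1 − (8/17)·u_0 = (2/17, -8/17).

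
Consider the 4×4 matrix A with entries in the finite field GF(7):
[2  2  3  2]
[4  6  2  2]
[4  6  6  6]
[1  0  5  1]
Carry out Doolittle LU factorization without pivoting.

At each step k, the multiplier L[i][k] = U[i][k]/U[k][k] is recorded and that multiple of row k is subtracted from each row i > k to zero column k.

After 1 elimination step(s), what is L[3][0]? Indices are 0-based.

L[3][0] = 4

k=0: U[0][0]=2
  eliminate (1,0): mult=2, new row 1: (0, 2, 3, 5); set L[1][0]=2
  eliminate (2,0): mult=2, new row 2: (0, 2, 0, 2); set L[2][0]=2
  eliminate (3,0): mult=4, new row 3: (0, 6, 0, 0); set L[3][0]=4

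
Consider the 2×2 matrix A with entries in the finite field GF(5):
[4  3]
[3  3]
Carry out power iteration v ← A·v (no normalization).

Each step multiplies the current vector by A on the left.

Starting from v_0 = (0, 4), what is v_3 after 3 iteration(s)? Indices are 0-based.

v_0 = (0, 4).
v_1 = A·v_0 = (2, 2).
v_2 = A·v_1 = (4, 2).
v_3 = A·v_2 = (2, 3).

v_3 = (2, 3)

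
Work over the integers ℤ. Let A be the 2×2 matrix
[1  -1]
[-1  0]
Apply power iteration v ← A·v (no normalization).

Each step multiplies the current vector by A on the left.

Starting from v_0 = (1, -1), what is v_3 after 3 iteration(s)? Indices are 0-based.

v_0 = (1, -1).
v_1 = A·v_0 = (2, -1).
v_2 = A·v_1 = (3, -2).
v_3 = A·v_2 = (5, -3).

v_3 = (5, -3)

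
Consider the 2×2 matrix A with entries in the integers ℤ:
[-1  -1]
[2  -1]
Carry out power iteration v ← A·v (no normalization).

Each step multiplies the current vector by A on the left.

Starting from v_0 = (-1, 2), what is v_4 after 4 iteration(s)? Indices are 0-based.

v_4 = (-1, -22)

v_0 = (-1, 2).
v_1 = A·v_0 = (-1, -4).
v_2 = A·v_1 = (5, 2).
v_3 = A·v_2 = (-7, 8).
v_4 = A·v_3 = (-1, -22).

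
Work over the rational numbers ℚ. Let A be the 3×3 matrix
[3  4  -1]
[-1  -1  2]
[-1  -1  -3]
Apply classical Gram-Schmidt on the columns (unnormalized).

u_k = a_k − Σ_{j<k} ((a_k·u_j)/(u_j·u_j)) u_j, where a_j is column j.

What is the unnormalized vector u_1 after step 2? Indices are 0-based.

Step 1: u_0 = a_0 = (3, -1, -1).
Step 2: u_1 = a_1 − (14/11)·u_0 = (2/11, 3/11, 3/11).

u_1 = (2/11, 3/11, 3/11)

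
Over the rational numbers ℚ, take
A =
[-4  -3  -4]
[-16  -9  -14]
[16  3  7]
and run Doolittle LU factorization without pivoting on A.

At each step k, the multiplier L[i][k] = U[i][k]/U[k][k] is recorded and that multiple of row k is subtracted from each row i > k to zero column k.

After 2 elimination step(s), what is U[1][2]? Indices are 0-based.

U[1][2] = 2

k=0: U[0][0]=-4
  eliminate (1,0): mult=4, new row 1: (0, 3, 2); set L[1][0]=4
  eliminate (2,0): mult=-4, new row 2: (0, -9, -9); set L[2][0]=-4
k=1: U[1][1]=3
  eliminate (2,1): mult=-3, new row 2: (0, 0, -3); set L[2][1]=-3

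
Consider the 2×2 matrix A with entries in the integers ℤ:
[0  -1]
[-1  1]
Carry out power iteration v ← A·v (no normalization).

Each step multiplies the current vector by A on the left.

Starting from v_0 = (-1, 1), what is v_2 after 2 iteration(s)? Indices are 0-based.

v_2 = (-2, 3)

v_0 = (-1, 1).
v_1 = A·v_0 = (-1, 2).
v_2 = A·v_1 = (-2, 3).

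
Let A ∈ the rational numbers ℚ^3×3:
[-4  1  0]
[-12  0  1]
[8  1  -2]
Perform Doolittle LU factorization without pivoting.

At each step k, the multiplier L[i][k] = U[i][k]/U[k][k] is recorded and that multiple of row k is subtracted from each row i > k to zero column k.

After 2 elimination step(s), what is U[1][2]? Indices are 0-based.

U[1][2] = 1

Step 1: pivot at (0,0) is -4.
  row1 ← row1 − (3)·row0  ⇒  L[1][0]=3, U row1=(0, -3, 1)
  row2 ← row2 − (-2)·row0  ⇒  L[2][0]=-2, U row2=(0, 3, -2)
Step 2: pivot at (1,1) is -3.
  row2 ← row2 − (-1)·row1  ⇒  L[2][1]=-1, U row2=(0, 0, -1)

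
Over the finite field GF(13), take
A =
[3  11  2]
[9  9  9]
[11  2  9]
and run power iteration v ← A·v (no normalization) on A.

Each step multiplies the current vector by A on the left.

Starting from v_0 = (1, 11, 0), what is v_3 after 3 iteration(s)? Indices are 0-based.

v_3 = (1, 4, 3)

v_0 = (1, 11, 0).
v_1 = A·v_0 = (7, 4, 7).
v_2 = A·v_1 = (1, 6, 5).
v_3 = A·v_2 = (1, 4, 3).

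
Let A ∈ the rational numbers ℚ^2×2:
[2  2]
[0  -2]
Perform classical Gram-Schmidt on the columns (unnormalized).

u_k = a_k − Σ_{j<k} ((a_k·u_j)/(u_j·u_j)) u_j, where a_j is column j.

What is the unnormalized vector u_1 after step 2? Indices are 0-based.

Step 1: u_0 = a_0 = (2, 0).
Step 2: u_1 = a_1 − (1)·u_0 = (0, -2).

u_1 = (0, -2)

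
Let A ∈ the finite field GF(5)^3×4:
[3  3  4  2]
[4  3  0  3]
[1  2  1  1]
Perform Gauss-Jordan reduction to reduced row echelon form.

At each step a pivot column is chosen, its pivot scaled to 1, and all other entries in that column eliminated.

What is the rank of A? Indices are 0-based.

rank = 3

pivot(0,0)=3: scale R0 → (1, 1, 3, 4)
  clear (1,0): R1 −= (4)R0 → (0, 4, 3, 2)
  clear (2,0): R2 −= (1)R0 → (0, 1, 3, 2)
pivot(1,1)=4: scale R1 → (0, 1, 2, 3)
  clear (0,1): R0 −= (1)R1 → (1, 0, 1, 1)
  clear (2,1): R2 −= (1)R1 → (0, 0, 1, 4)
pivot(2,2)=1: scale R2 → (0, 0, 1, 4)
  clear (0,2): R0 −= (1)R2 → (1, 0, 0, 2)
  clear (1,2): R1 −= (2)R2 → (0, 1, 0, 0)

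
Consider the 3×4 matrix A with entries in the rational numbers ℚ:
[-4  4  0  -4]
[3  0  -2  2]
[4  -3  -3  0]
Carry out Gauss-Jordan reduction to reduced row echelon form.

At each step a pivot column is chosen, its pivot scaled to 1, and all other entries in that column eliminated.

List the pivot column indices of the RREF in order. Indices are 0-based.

pivot(0,0)=-4: scale R0 → (1, -1, 0, 1)
  clear (1,0): R1 −= (3)R0 → (0, 3, -2, -1)
  clear (2,0): R2 −= (4)R0 → (0, 1, -3, -4)
pivot(1,1)=3: scale R1 → (0, 1, -2/3, -1/3)
  clear (0,1): R0 −= (-1)R1 → (1, 0, -2/3, 2/3)
  clear (2,1): R2 −= (1)R1 → (0, 0, -7/3, -11/3)
pivot(2,2)=-7/3: scale R2 → (0, 0, 1, 11/7)
  clear (0,2): R0 −= (-2/3)R2 → (1, 0, 0, 12/7)
  clear (1,2): R1 −= (-2/3)R2 → (0, 1, 0, 5/7)

pivot columns: 0, 1, 2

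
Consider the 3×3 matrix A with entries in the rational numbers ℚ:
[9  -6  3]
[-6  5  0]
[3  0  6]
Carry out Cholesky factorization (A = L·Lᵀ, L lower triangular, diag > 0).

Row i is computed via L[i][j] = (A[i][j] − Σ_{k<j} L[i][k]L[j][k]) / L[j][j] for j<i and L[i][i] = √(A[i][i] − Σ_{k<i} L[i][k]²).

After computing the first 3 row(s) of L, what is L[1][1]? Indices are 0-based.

L[1][1] = 1

Step 1: L[0][0] = √(9) = 3.
  L[1][0] = (-6) / L[0][0] = -2.
Step 2: L[1][1] = √(1) = 1.
  L[2][0] = (3) / L[0][0] = 1.
  L[2][1] = (2) / L[1][1] = 2.
Step 3: L[2][2] = √(1) = 1.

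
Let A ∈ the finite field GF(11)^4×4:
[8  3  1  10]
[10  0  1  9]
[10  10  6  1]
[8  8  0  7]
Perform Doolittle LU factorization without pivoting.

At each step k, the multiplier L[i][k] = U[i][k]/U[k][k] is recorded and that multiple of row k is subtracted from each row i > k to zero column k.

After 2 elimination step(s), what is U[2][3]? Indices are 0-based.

[col 0] pivot 8
  R1 -= 4*R0 → (0, 10, 8, 2)  (L[1][0] := 4)
  R2 -= 4*R0 → (0, 9, 2, 5)  (L[2][0] := 4)
  R3 -= 1*R0 → (0, 5, 10, 8)  (L[3][0] := 1)
[col 1] pivot 10
  R2 -= 2*R1 → (0, 0, 8, 1)  (L[2][1] := 2)
  R3 -= 6*R1 → (0, 0, 6, 7)  (L[3][1] := 6)

U[2][3] = 1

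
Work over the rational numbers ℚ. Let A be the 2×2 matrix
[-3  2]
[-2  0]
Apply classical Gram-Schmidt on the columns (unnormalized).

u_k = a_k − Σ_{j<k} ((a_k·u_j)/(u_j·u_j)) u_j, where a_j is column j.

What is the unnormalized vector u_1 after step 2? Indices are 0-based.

u_1 = (8/13, -12/13)

Step 1: u_0 = a_0 = (-3, -2).
Step 2: u_1 = a_1 − (-6/13)·u_0 = (8/13, -12/13).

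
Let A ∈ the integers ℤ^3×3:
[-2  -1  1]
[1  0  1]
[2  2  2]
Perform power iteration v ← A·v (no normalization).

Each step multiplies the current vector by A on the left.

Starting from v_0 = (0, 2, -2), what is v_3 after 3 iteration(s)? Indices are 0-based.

v_0 = (0, 2, -2).
v_1 = A·v_0 = (-4, -2, 0).
v_2 = A·v_1 = (10, -4, -12).
v_3 = A·v_2 = (-28, -2, -12).

v_3 = (-28, -2, -12)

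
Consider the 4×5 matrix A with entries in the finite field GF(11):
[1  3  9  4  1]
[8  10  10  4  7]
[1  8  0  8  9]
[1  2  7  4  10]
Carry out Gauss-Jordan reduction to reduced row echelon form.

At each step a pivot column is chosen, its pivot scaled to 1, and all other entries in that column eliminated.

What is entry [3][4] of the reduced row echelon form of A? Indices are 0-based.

M[3][4] = 3

pivot(0,0)=1: scale R0 → (1, 3, 9, 4, 1)
  clear (1,0): R1 −= (8)R0 → (0, 8, 4, 5, 10)
  clear (2,0): R2 −= (1)R0 → (0, 5, 2, 4, 8)
  clear (3,0): R3 −= (1)R0 → (0, 10, 9, 0, 9)
pivot(1,1)=8: scale R1 → (0, 1, 6, 2, 4)
  clear (0,1): R0 −= (3)R1 → (1, 0, 2, 9, 0)
  clear (2,1): R2 −= (5)R1 → (0, 0, 5, 5, 10)
  clear (3,1): R3 −= (10)R1 → (0, 0, 4, 2, 2)
pivot(2,2)=5: scale R2 → (0, 0, 1, 1, 2)
  clear (0,2): R0 −= (2)R2 → (1, 0, 0, 7, 7)
  clear (1,2): R1 −= (6)R2 → (0, 1, 0, 7, 3)
  clear (3,2): R3 −= (4)R2 → (0, 0, 0, 9, 5)
pivot(3,3)=9: scale R3 → (0, 0, 0, 1, 3)
  clear (0,3): R0 −= (7)R3 → (1, 0, 0, 0, 8)
  clear (1,3): R1 −= (7)R3 → (0, 1, 0, 0, 4)
  clear (2,3): R2 −= (1)R3 → (0, 0, 1, 0, 10)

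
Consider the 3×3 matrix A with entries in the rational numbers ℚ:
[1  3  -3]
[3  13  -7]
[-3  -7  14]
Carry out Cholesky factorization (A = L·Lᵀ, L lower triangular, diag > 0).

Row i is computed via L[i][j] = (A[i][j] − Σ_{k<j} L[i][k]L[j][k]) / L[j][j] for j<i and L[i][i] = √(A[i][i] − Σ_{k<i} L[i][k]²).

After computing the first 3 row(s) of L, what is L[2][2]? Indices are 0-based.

Step 1: L[0][0] = √(1) = 1.
  L[1][0] = (3) / L[0][0] = 3.
Step 2: L[1][1] = √(4) = 2.
  L[2][0] = (-3) / L[0][0] = -3.
  L[2][1] = (2) / L[1][1] = 1.
Step 3: L[2][2] = √(4) = 2.

L[2][2] = 2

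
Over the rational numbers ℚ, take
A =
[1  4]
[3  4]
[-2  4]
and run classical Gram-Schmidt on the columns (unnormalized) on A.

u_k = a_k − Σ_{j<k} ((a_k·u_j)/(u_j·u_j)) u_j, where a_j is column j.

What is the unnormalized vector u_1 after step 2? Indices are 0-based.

u_1 = (24/7, 16/7, 36/7)

Step 1: u_0 = a_0 = (1, 3, -2).
Step 2: u_1 = a_1 − (4/7)·u_0 = (24/7, 16/7, 36/7).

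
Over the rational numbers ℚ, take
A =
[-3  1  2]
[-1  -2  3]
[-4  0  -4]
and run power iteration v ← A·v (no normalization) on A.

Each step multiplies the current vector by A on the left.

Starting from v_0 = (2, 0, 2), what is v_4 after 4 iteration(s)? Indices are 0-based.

v_0 = (2, 0, 2).
v_1 = A·v_0 = (-2, 4, -16).
v_2 = A·v_1 = (-22, -54, 72).
v_3 = A·v_2 = (156, 346, -200).
v_4 = A·v_3 = (-522, -1448, 176).

v_4 = (-522, -1448, 176)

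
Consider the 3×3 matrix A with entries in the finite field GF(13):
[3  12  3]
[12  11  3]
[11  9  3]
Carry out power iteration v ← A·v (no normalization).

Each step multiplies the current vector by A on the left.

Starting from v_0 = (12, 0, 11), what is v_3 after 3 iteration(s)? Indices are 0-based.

v_0 = (12, 0, 11).
v_1 = A·v_0 = (4, 8, 9).
v_2 = A·v_1 = (5, 7, 0).
v_3 = A·v_2 = (8, 7, 1).

v_3 = (8, 7, 1)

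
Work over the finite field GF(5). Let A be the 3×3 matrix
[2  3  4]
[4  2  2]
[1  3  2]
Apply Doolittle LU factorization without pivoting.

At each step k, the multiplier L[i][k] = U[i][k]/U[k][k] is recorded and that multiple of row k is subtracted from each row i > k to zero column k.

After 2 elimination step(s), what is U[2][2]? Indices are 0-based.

k=0: U[0][0]=2
  eliminate (1,0): mult=2, new row 1: (0, 1, 4); set L[1][0]=2
  eliminate (2,0): mult=3, new row 2: (0, 4, 0); set L[2][0]=3
k=1: U[1][1]=1
  eliminate (2,1): mult=4, new row 2: (0, 0, 4); set L[2][1]=4

U[2][2] = 4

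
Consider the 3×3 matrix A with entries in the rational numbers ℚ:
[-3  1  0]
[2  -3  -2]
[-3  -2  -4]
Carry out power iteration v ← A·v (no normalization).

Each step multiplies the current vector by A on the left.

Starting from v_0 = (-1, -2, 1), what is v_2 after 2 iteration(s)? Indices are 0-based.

v_2 = (-1, -10, -19)

v_0 = (-1, -2, 1).
v_1 = A·v_0 = (1, 2, 3).
v_2 = A·v_1 = (-1, -10, -19).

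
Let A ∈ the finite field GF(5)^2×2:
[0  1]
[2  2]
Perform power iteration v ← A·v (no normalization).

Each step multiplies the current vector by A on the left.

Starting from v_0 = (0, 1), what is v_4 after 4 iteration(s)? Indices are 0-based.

v_4 = (1, 4)

v_0 = (0, 1).
v_1 = A·v_0 = (1, 2).
v_2 = A·v_1 = (2, 1).
v_3 = A·v_2 = (1, 1).
v_4 = A·v_3 = (1, 4).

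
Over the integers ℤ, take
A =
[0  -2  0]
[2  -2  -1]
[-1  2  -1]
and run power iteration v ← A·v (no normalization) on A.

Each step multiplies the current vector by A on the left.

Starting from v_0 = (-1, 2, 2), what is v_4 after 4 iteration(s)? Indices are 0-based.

v_0 = (-1, 2, 2).
v_1 = A·v_0 = (-4, -8, 3).
v_2 = A·v_1 = (16, 5, -15).
v_3 = A·v_2 = (-10, 37, 9).
v_4 = A·v_3 = (-74, -103, 75).

v_4 = (-74, -103, 75)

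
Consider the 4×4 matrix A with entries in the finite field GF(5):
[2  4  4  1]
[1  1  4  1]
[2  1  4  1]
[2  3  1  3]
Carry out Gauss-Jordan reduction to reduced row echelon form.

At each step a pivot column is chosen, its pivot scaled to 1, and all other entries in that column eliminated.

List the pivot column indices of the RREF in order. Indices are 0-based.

[1] R0 /= 2  ⇒  (1, 2, 2, 3)
     R1 -= 1·R0  ⇒  (0, 4, 2, 3)
     R2 -= 2·R0  ⇒  (0, 2, 0, 0)
     R3 -= 2·R0  ⇒  (0, 4, 2, 2)
[2] R1 /= 4  ⇒  (0, 1, 3, 2)
     R0 -= 2·R1  ⇒  (1, 0, 1, 4)
     R2 -= 2·R1  ⇒  (0, 0, 4, 1)
     R3 -= 4·R1  ⇒  (0, 0, 0, 4)
[3] R2 /= 4  ⇒  (0, 0, 1, 4)
     R0 -= 1·R2  ⇒  (1, 0, 0, 0)
     R1 -= 3·R2  ⇒  (0, 1, 0, 0)
[4] R3 /= 4  ⇒  (0, 0, 0, 1)
     R2 -= 4·R3  ⇒  (0, 0, 1, 0)

pivot columns: 0, 1, 2, 3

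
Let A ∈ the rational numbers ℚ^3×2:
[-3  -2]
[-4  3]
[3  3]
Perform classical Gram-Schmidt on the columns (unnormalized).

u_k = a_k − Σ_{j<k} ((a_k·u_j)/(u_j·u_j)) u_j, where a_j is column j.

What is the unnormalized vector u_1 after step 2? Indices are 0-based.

u_1 = (-59/34, 57/17, 93/34)

Step 1: u_0 = a_0 = (-3, -4, 3).
Step 2: u_1 = a_1 − (3/34)·u_0 = (-59/34, 57/17, 93/34).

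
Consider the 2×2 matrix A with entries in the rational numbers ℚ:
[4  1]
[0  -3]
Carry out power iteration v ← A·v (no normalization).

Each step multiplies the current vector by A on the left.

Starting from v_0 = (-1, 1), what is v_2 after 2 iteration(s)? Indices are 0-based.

v_2 = (-15, 9)

v_0 = (-1, 1).
v_1 = A·v_0 = (-3, -3).
v_2 = A·v_1 = (-15, 9).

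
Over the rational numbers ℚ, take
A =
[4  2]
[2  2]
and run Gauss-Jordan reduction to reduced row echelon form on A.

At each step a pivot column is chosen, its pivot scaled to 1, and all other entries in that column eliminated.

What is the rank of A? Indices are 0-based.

step 1: normalize row 0 (÷4) = (1, 1/2)
  row 1: subtract 2×row0 = (0, 1)
step 2: normalize row 1 (÷1) = (0, 1)
  row 0: subtract 1/2×row1 = (1, 0)

rank = 2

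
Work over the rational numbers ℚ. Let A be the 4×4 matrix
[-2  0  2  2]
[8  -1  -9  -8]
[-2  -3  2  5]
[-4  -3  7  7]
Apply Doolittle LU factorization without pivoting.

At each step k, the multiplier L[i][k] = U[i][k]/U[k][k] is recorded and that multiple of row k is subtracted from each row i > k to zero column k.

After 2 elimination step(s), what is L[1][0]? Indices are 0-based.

[col 0] pivot -2
  R1 -= -4*R0 → (0, -1, -1, 0)  (L[1][0] := -4)
  R2 -= 1*R0 → (0, -3, 0, 3)  (L[2][0] := 1)
  R3 -= 2*R0 → (0, -3, 3, 3)  (L[3][0] := 2)
[col 1] pivot -1
  R2 -= 3*R1 → (0, 0, 3, 3)  (L[2][1] := 3)
  R3 -= 3*R1 → (0, 0, 6, 3)  (L[3][1] := 3)

L[1][0] = -4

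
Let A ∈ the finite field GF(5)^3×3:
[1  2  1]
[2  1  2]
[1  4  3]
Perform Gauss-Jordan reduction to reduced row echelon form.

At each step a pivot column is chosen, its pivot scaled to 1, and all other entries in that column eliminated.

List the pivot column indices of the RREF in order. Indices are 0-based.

pivot(0,0)=1: scale R0 → (1, 2, 1)
  clear (1,0): R1 −= (2)R0 → (0, 2, 0)
  clear (2,0): R2 −= (1)R0 → (0, 2, 2)
pivot(1,1)=2: scale R1 → (0, 1, 0)
  clear (0,1): R0 −= (2)R1 → (1, 0, 1)
  clear (2,1): R2 −= (2)R1 → (0, 0, 2)
pivot(2,2)=2: scale R2 → (0, 0, 1)
  clear (0,2): R0 −= (1)R2 → (1, 0, 0)

pivot columns: 0, 1, 2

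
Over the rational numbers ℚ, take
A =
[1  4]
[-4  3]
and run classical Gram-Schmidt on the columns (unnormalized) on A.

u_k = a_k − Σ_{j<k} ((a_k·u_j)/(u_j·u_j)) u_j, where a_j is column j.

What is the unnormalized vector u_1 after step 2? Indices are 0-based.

Step 1: u_0 = a_0 = (1, -4).
Step 2: u_1 = a_1 − (-8/17)·u_0 = (76/17, 19/17).

u_1 = (76/17, 19/17)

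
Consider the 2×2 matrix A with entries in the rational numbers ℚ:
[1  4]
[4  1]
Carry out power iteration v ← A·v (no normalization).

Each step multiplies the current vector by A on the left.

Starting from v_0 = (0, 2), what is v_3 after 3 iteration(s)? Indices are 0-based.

v_3 = (152, 98)

v_0 = (0, 2).
v_1 = A·v_0 = (8, 2).
v_2 = A·v_1 = (16, 34).
v_3 = A·v_2 = (152, 98).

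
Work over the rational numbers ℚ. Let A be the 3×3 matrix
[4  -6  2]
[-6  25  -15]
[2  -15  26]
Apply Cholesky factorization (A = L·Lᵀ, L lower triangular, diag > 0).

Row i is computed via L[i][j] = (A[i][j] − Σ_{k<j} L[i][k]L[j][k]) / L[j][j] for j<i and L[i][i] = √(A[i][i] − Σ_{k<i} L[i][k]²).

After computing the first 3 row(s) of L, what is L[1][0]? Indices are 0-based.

L[1][0] = -3

Step 1: L[0][0] = √(4) = 2.
  L[1][0] = (-6) / L[0][0] = -3.
Step 2: L[1][1] = √(16) = 4.
  L[2][0] = (2) / L[0][0] = 1.
  L[2][1] = (-12) / L[1][1] = -3.
Step 3: L[2][2] = √(16) = 4.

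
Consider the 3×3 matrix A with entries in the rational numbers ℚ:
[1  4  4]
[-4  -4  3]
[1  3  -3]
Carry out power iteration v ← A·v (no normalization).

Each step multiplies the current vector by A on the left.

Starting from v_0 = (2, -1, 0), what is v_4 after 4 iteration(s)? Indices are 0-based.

v_0 = (2, -1, 0).
v_1 = A·v_0 = (-2, -4, -1).
v_2 = A·v_1 = (-22, 21, -11).
v_3 = A·v_2 = (18, -29, 74).
v_4 = A·v_3 = (198, 266, -291).

v_4 = (198, 266, -291)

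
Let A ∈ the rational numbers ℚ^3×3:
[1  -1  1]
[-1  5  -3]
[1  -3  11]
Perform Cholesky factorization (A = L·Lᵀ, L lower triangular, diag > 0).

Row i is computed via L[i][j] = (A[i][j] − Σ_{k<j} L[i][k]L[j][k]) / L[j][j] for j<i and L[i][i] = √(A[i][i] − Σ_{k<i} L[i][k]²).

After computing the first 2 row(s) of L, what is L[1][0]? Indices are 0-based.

L[1][0] = -1

Step 1: L[0][0] = √(1) = 1.
  L[1][0] = (-1) / L[0][0] = -1.
Step 2: L[1][1] = √(4) = 2.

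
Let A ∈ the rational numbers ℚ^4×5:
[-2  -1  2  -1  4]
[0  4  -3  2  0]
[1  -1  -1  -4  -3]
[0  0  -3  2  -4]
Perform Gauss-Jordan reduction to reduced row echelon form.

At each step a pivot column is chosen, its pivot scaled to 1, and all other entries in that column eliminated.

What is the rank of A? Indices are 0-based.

[1] R0 /= -2  ⇒  (1, 1/2, -1, 1/2, -2)
     R2 -= 1·R0  ⇒  (0, -3/2, 0, -9/2, -1)
[2] R1 /= 4  ⇒  (0, 1, -3/4, 1/2, 0)
     R0 -= 1/2·R1  ⇒  (1, 0, -5/8, 1/4, -2)
     R2 -= -3/2·R1  ⇒  (0, 0, -9/8, -15/4, -1)
[3] R2 /= -9/8  ⇒  (0, 0, 1, 10/3, 8/9)
     R0 -= -5/8·R2  ⇒  (1, 0, 0, 7/3, -13/9)
     R1 -= -3/4·R2  ⇒  (0, 1, 0, 3, 2/3)
     R3 -= -3·R2  ⇒  (0, 0, 0, 12, -4/3)
[4] R3 /= 12  ⇒  (0, 0, 0, 1, -1/9)
     R0 -= 7/3·R3  ⇒  (1, 0, 0, 0, -32/27)
     R1 -= 3·R3  ⇒  (0, 1, 0, 0, 1)
     R2 -= 10/3·R3  ⇒  (0, 0, 1, 0, 34/27)

rank = 4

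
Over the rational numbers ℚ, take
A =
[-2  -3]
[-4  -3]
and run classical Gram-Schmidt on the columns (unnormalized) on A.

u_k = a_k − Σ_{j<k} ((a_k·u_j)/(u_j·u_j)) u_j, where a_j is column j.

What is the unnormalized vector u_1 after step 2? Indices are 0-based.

Step 1: u_0 = a_0 = (-2, -4).
Step 2: u_1 = a_1 − (9/10)·u_0 = (-6/5, 3/5).

u_1 = (-6/5, 3/5)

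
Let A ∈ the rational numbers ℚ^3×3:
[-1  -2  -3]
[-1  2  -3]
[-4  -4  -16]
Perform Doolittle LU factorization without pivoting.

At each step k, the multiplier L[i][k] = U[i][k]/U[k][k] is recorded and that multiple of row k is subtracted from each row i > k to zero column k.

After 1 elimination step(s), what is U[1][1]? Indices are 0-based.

Step 1: pivot at (0,0) is -1.
  row1 ← row1 − (1)·row0  ⇒  L[1][0]=1, U row1=(0, 4, 0)
  row2 ← row2 − (4)·row0  ⇒  L[2][0]=4, U row2=(0, 4, -4)

U[1][1] = 4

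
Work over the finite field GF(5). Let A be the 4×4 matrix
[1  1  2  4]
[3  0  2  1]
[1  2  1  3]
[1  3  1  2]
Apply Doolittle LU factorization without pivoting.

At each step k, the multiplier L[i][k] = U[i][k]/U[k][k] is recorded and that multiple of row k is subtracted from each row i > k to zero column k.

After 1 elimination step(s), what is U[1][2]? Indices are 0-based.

Step 1: pivot at (0,0) is 1.
  row1 ← row1 − (3)·row0  ⇒  L[1][0]=3, U row1=(0, 2, 1, 4)
  row2 ← row2 − (1)·row0  ⇒  L[2][0]=1, U row2=(0, 1, 4, 4)
  row3 ← row3 − (1)·row0  ⇒  L[3][0]=1, U row3=(0, 2, 4, 3)

U[1][2] = 1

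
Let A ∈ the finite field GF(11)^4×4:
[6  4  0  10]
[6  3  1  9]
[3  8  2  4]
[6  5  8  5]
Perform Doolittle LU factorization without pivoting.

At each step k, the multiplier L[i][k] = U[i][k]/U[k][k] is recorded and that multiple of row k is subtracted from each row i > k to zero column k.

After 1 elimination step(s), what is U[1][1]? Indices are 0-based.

k=0: U[0][0]=6
  eliminate (1,0): mult=1, new row 1: (0, 10, 1, 10); set L[1][0]=1
  eliminate (2,0): mult=6, new row 2: (0, 6, 2, 10); set L[2][0]=6
  eliminate (3,0): mult=1, new row 3: (0, 1, 8, 6); set L[3][0]=1

U[1][1] = 10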